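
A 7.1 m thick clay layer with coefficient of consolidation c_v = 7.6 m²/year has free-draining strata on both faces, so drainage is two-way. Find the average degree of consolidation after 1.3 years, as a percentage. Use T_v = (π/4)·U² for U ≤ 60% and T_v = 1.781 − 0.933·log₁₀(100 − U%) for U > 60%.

U ≈ 88.3 %

Drainage path length: H_d = H/2 = 3.55 m (double drainage).
T_v = c_v·t/H_d² = 7.6×1.3/3.55² = 0.78397.
T_v = 0.78397 corresponds to the U > 60% branch:
U = 1 − 10^((1.781 − T_v)/0.933)/100 = 0.8829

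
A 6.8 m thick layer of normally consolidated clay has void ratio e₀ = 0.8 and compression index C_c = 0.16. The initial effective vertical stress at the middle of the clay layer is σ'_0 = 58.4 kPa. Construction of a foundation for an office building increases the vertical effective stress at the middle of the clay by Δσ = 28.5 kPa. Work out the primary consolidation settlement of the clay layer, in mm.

Final effective stress: σ'_f = σ'_0 + Δσ = 58.4 + 28.5 = 86.9 kPa.
Normally consolidated clay, so the full stress increment lies on the virgin compression line:
S_c = C_c·H/(1+e₀)·log₁₀(σ'_f/σ'_0) = 0.16×6.8/(1+0.8)×log₁₀(86.9/58.4)
    = 0.60444 × 0.17261 = 0.1043 m

S_c ≈ 104 mm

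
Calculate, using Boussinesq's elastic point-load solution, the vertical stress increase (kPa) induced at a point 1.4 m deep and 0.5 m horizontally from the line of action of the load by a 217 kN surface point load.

Δσ_z ≈ 39.2 kPa

Boussinesq vertical stress below a point load on an elastic half-space:
Δσ_z = 3P/(2πz²) · [1 + (r/z)²]^(−5/2)
r/z = 0.5/1.4 = 0.35714; [1+(r/z)²]^(−5/2) = 0.74073.
Δσ_z = 3×217/(2π×1.4²) × 0.74073 = 52.862 × 0.74073 = 39.16 kPa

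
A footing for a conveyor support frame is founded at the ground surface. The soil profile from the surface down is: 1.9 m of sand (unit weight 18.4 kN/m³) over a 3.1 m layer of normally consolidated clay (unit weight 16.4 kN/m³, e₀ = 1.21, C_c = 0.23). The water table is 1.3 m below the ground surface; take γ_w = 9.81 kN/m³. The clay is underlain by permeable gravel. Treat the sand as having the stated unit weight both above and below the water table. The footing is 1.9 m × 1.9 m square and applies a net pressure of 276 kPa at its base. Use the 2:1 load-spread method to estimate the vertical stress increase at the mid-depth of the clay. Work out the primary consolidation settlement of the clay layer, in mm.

Mid-depth of clay below the ground surface: z = 1.9 + 3.1/2 = 3.45 m.
Total vertical stress at mid-clay: σ_v = 18.4×1.9 + 16.4×1.55 = 60.38 kPa.
Pore pressure: u = 9.81×(3.45 − 1.3) = 21.091 kPa.
Initial effective stress: σ'_0 = σ_v − u = 60.38 − 21.091 = 39.289 kPa.
Stress increase at mid-clay by the 2:1 spreading method:
Δσ = qBL/((B+z)(L+z)) = 276×1.9×1.9/((1.9+3.45)(1.9+3.45)) = 34.81 kPa
Final effective stress: σ'_f = σ'_0 + Δσ = 39.289 + 34.81 = 74.099 kPa.
Normally consolidated clay, so the full stress increment lies on the virgin compression line:
S_c = C_c·H/(1+e₀)·log₁₀(σ'_f/σ'_0) = 0.23×3.1/(1+1.21)×log₁₀(74.099/39.289)
    = 0.32262 × 0.27554 = 0.08889 m

S_c ≈ 88.9 mm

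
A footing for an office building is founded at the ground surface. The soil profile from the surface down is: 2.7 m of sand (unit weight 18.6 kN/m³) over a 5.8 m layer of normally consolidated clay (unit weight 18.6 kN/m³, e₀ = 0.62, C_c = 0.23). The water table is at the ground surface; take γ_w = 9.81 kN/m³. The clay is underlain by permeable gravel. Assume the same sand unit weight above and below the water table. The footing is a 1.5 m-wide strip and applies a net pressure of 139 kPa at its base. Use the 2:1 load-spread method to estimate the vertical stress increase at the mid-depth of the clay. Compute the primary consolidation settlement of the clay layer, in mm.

Mid-depth of clay below the ground surface: z = 2.7 + 5.8/2 = 5.6 m.
Total vertical stress at mid-clay: σ_v = 18.6×2.7 + 18.6×2.9 = 104.16 kPa.
Pore pressure: u = 9.81×(5.6 − 0) = 54.936 kPa.
Initial effective stress: σ'_0 = σ_v − u = 104.16 − 54.936 = 49.224 kPa.
Stress increase at mid-clay by the 2:1 spreading method:
Δσ = qB/(B+z) = 139×1.5/(1.5+5.6) = 29.366 kPa
Final effective stress: σ'_f = σ'_0 + Δσ = 49.224 + 29.366 = 78.59 kPa.
Normally consolidated clay, so the full stress increment lies on the virgin compression line:
S_c = C_c·H/(1+e₀)·log₁₀(σ'_f/σ'_0) = 0.23×5.8/(1+0.62)×log₁₀(78.59/49.224)
    = 0.82346 × 0.20319 = 0.1673 m

S_c ≈ 167 mm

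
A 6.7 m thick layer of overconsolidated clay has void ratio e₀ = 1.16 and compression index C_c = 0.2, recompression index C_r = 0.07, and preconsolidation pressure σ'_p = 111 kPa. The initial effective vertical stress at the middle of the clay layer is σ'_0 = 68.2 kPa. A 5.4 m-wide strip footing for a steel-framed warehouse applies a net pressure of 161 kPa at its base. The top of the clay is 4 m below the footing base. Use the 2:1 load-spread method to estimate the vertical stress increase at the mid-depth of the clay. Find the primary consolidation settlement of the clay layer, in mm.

S_c ≈ 101 mm

Mid-depth of clay below the footing base: z = 4 + 6.7/2 = 7.35 m.
Stress increase at mid-clay by the 2:1 spreading method:
Δσ = qB/(B+z) = 161×5.4/(5.4+7.35) = 68.188 kPa
Final effective stress: σ'_f = 68.2 + 68.188 = 136.39 kPa.
σ'_f = 136.39 > σ'_p = 111 kPa, so the stress path crosses the preconsolidation pressure — recompression up to σ'_p, then virgin compression beyond:
S_c = H/(1+e₀)·[C_r·log₁₀(σ'_p/σ'_0) + C_c·log₁₀(σ'_f/σ'_p)]
    = 6.7/2.16 × [0.07×log₁₀(111/68.2) + 0.2×log₁₀(136.39/111)]
    = 3.1019 × [0.014808 + 0.017892] = 0.1014 m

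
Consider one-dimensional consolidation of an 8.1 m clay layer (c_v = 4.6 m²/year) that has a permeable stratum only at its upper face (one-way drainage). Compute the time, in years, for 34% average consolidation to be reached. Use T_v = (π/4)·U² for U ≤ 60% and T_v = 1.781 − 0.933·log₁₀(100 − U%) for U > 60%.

Drainage path length: H_d = H = 8.1 m (single drainage).
U ≤ 60%: T_v = (π/4)·U² = (π/4)×0.34² = 0.090792.
t = T_v·H_d²/c_v = 0.090792×8.1²/4.6 = 1.295 years.

t ≈ 1.29 years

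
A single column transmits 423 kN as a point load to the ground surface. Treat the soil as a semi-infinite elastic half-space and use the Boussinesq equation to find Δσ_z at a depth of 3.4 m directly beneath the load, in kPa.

Boussinesq vertical stress below a point load on an elastic half-space:
Δσ_z = 3P/(2πz²) · [1 + (r/z)²]^(−5/2)
r/z = 0/3.4 = 0; [1+(r/z)²]^(−5/2) = 1.
Δσ_z = 3×423/(2π×3.4²) × 1 = 17.471 × 1 = 17.47 kPa

Δσ_z ≈ 17.5 kPa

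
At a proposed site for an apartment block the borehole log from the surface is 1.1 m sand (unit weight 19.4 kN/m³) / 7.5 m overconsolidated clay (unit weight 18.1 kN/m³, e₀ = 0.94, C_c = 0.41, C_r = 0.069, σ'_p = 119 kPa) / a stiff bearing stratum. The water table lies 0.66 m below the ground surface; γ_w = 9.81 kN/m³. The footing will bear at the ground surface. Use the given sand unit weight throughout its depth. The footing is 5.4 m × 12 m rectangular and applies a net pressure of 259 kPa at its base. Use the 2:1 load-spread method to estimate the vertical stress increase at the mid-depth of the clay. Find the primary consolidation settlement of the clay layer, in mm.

Mid-depth of clay below the ground surface: z = 1.1 + 7.5/2 = 4.85 m.
Total vertical stress at mid-clay: σ_v = 19.4×1.1 + 18.1×3.75 = 89.215 kPa.
Pore pressure: u = 9.81×(4.85 − 0.66) = 41.104 kPa.
Initial effective stress: σ'_0 = σ_v − u = 89.215 − 41.104 = 48.111 kPa.
Stress increase at mid-clay by the 2:1 spreading method:
Δσ = qBL/((B+z)(L+z)) = 259×5.4×12/((5.4+4.85)(12+4.85)) = 97.174 kPa
Final effective stress: σ'_f = 48.111 + 97.174 = 145.28 kPa.
σ'_f = 145.28 > σ'_p = 119 kPa, so the stress path crosses the preconsolidation pressure — recompression up to σ'_p, then virgin compression beyond:
S_c = H/(1+e₀)·[C_r·log₁₀(σ'_p/σ'_0) + C_c·log₁₀(σ'_f/σ'_p)]
    = 7.5/1.94 × [0.069×log₁₀(119/48.111) + 0.41×log₁₀(145.28/119)]
    = 3.866 × [0.027138 + 0.03553] = 0.2423 m

S_c ≈ 242 mm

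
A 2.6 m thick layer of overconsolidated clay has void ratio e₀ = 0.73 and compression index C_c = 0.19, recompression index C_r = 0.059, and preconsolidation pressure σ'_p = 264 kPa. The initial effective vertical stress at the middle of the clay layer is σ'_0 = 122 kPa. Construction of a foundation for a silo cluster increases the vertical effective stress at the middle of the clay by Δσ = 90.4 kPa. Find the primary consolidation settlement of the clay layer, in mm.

S_c ≈ 21.4 mm

Final effective stress: σ'_f = 122 + 90.4 = 212.4 kPa.
σ'_f = 212.4 ≤ σ'_p = 264 kPa, so the clay remains overconsolidated and only the recompression index applies:
S_c = C_r·H/(1+e₀)·log₁₀(σ'_f/σ'_0) = 0.059×2.6/1.73×log₁₀(212.4/122)
    = 0.088671 × 0.24079 = 0.02135 m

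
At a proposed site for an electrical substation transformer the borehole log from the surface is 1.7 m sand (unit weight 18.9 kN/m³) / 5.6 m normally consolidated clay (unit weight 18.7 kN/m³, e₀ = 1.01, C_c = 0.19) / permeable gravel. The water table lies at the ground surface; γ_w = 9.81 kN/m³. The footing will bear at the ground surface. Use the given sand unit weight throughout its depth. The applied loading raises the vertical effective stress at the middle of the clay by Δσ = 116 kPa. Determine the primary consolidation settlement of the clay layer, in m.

Mid-depth of clay below the ground surface: z = 1.7 + 5.6/2 = 4.5 m.
Total vertical stress at mid-clay: σ_v = 18.9×1.7 + 18.7×2.8 = 84.49 kPa.
Pore pressure: u = 9.81×(4.5 − 0) = 44.145 kPa.
Initial effective stress: σ'_0 = σ_v − u = 84.49 − 44.145 = 40.345 kPa.
Final effective stress: σ'_f = σ'_0 + Δσ = 40.345 + 116 = 156.34 kPa.
Normally consolidated clay, so the full stress increment lies on the virgin compression line:
S_c = C_c·H/(1+e₀)·log₁₀(σ'_f/σ'_0) = 0.19×5.6/(1+1.01)×log₁₀(156.34/40.345)
    = 0.52935 × 0.58828 = 0.3114 m

S_c ≈ 0.311 m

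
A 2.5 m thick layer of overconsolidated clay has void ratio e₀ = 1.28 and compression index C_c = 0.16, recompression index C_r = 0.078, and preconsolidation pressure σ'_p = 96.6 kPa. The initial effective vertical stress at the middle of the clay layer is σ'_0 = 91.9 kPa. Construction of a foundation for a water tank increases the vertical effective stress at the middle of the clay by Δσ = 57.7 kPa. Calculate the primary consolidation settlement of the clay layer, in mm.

Final effective stress: σ'_f = 91.9 + 57.7 = 149.6 kPa.
σ'_f = 149.6 > σ'_p = 96.6 kPa, so the stress path crosses the preconsolidation pressure — recompression up to σ'_p, then virgin compression beyond:
S_c = H/(1+e₀)·[C_r·log₁₀(σ'_p/σ'_0) + C_c·log₁₀(σ'_f/σ'_p)]
    = 2.5/2.28 × [0.078×log₁₀(96.6/91.9) + 0.16×log₁₀(149.6/96.6)]
    = 1.0965 × [0.0016896 + 0.030393] = 0.03518 m

S_c ≈ 35.2 mm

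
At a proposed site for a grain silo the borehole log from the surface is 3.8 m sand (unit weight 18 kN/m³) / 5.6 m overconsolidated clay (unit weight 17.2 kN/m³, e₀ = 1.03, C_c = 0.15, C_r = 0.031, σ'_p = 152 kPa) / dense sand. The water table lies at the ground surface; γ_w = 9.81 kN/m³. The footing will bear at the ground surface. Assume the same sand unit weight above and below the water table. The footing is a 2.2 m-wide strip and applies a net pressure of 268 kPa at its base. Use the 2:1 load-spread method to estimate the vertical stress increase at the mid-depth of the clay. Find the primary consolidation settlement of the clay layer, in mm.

S_c ≈ 30.8 mm

Mid-depth of clay below the ground surface: z = 3.8 + 5.6/2 = 6.6 m.
Total vertical stress at mid-clay: σ_v = 18×3.8 + 17.2×2.8 = 116.56 kPa.
Pore pressure: u = 9.81×(6.6 − 0) = 64.746 kPa.
Initial effective stress: σ'_0 = σ_v − u = 116.56 − 64.746 = 51.814 kPa.
Stress increase at mid-clay by the 2:1 spreading method:
Δσ = qB/(B+z) = 268×2.2/(2.2+6.6) = 67 kPa
Final effective stress: σ'_f = 51.814 + 67 = 118.81 kPa.
σ'_f = 118.81 ≤ σ'_p = 152 kPa, so the clay remains overconsolidated and only the recompression index applies:
S_c = C_r·H/(1+e₀)·log₁₀(σ'_f/σ'_0) = 0.031×5.6/2.03×log₁₀(118.81/51.814)
    = 0.085517 × 0.36041 = 0.03082 m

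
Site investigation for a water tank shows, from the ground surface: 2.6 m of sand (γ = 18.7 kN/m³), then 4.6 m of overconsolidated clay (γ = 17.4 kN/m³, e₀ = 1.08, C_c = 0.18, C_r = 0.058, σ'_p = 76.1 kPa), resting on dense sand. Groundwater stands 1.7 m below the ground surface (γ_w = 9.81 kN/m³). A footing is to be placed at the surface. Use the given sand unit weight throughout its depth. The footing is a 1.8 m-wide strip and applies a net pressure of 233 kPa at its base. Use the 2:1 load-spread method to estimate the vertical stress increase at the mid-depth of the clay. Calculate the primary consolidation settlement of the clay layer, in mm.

S_c ≈ 94.4 mm

Mid-depth of clay below the ground surface: z = 2.6 + 4.6/2 = 4.9 m.
Total vertical stress at mid-clay: σ_v = 18.7×2.6 + 17.4×2.3 = 88.64 kPa.
Pore pressure: u = 9.81×(4.9 − 1.7) = 31.392 kPa.
Initial effective stress: σ'_0 = σ_v − u = 88.64 − 31.392 = 57.248 kPa.
Stress increase at mid-clay by the 2:1 spreading method:
Δσ = qB/(B+z) = 233×1.8/(1.8+4.9) = 62.597 kPa
Final effective stress: σ'_f = 57.248 + 62.597 = 119.84 kPa.
σ'_f = 119.84 > σ'_p = 76.1 kPa, so the stress path crosses the preconsolidation pressure — recompression up to σ'_p, then virgin compression beyond:
S_c = H/(1+e₀)·[C_r·log₁₀(σ'_p/σ'_0) + C_c·log₁₀(σ'_f/σ'_p)]
    = 4.6/2.08 × [0.058×log₁₀(76.1/57.248) + 0.18×log₁₀(119.84/76.1)]
    = 2.2115 × [0.0071702 + 0.035499] = 0.09436 m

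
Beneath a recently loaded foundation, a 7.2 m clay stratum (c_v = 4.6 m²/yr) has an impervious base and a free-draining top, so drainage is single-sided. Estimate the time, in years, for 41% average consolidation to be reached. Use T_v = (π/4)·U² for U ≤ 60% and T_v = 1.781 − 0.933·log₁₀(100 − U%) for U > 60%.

Drainage path length: H_d = H = 7.2 m (single drainage).
U ≤ 60%: T_v = (π/4)·U² = (π/4)×0.41² = 0.13203.
t = T_v·H_d²/c_v = 0.13203×7.2²/4.6 = 1.488 years.

t ≈ 1.49 years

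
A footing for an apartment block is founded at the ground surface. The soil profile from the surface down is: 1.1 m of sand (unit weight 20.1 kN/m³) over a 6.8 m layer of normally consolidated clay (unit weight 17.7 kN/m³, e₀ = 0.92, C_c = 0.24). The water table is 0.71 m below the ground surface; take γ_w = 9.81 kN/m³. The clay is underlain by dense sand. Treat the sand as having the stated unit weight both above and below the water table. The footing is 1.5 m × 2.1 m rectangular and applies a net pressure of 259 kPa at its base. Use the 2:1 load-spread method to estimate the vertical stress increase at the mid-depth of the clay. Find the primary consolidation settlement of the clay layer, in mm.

Mid-depth of clay below the ground surface: z = 1.1 + 6.8/2 = 4.5 m.
Total vertical stress at mid-clay: σ_v = 20.1×1.1 + 17.7×3.4 = 82.29 kPa.
Pore pressure: u = 9.81×(4.5 − 0.71) = 37.18 kPa.
Initial effective stress: σ'_0 = σ_v − u = 82.29 − 37.18 = 45.11 kPa.
Stress increase at mid-clay by the 2:1 spreading method:
Δσ = qBL/((B+z)(L+z)) = 259×1.5×2.1/((1.5+4.5)(2.1+4.5)) = 20.602 kPa
Final effective stress: σ'_f = σ'_0 + Δσ = 45.11 + 20.602 = 65.712 kPa.
Normally consolidated clay, so the full stress increment lies on the virgin compression line:
S_c = C_c·H/(1+e₀)·log₁₀(σ'_f/σ'_0) = 0.24×6.8/(1+0.92)×log₁₀(65.712/45.11)
    = 0.85 × 0.16337 = 0.1389 m

S_c ≈ 139 mm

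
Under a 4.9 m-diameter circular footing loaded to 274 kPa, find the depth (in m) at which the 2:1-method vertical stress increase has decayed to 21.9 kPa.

2:1 spreading — at depth z the loaded area has grown by z in each plan dimension:
qD²/(D+z)² = Δσ_z ⇒ z = D(√(q/Δσ_z) − 1) = 4.9×(√(274/21.9) − 1) = 12.43 m

z ≈ 12.4 m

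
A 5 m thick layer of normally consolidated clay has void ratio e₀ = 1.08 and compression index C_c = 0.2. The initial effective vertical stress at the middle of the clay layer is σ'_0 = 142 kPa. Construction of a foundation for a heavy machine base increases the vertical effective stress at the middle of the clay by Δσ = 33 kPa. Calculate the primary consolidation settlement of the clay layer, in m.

Final effective stress: σ'_f = σ'_0 + Δσ = 142 + 33 = 175 kPa.
Normally consolidated clay, so the full stress increment lies on the virgin compression line:
S_c = C_c·H/(1+e₀)·log₁₀(σ'_f/σ'_0) = 0.2×5/(1+1.08)×log₁₀(175/142)
    = 0.48077 × 0.09075 = 0.04363 m

S_c ≈ 0.0436 m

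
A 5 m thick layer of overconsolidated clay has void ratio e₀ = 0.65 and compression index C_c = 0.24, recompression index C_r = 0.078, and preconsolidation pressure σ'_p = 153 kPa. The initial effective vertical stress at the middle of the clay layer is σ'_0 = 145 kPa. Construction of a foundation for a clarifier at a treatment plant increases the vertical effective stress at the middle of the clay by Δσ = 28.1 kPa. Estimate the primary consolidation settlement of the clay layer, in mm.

Final effective stress: σ'_f = 145 + 28.1 = 173.1 kPa.
σ'_f = 173.1 > σ'_p = 153 kPa, so the stress path crosses the preconsolidation pressure — recompression up to σ'_p, then virgin compression beyond:
S_c = H/(1+e₀)·[C_r·log₁₀(σ'_p/σ'_0) + C_c·log₁₀(σ'_f/σ'_p)]
    = 5/1.65 × [0.078×log₁₀(153/145) + 0.24×log₁₀(173.1/153)]
    = 3.0303 × [0.0018192 + 0.012865] = 0.0445 m

S_c ≈ 44.5 mm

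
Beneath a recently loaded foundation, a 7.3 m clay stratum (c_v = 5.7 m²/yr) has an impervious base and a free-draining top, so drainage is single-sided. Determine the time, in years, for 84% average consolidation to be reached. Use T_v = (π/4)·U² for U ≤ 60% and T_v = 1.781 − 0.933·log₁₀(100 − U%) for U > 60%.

Drainage path length: H_d = H = 7.3 m (single drainage).
U > 60%: T_v = 1.781 − 0.933·log₁₀(100 − 84) = 0.65756.
t = T_v·H_d²/c_v = 0.65756×7.3²/5.7 = 6.148 years.

t ≈ 6.15 years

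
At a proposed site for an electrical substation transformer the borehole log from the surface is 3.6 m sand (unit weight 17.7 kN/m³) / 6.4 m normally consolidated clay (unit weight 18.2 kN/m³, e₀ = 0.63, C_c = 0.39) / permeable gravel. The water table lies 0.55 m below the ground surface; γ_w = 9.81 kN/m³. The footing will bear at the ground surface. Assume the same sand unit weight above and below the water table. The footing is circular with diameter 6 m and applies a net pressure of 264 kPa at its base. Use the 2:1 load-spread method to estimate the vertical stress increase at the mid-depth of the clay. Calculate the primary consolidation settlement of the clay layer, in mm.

Mid-depth of clay below the ground surface: z = 3.6 + 6.4/2 = 6.8 m.
Total vertical stress at mid-clay: σ_v = 17.7×3.6 + 18.2×3.2 = 121.96 kPa.
Pore pressure: u = 9.81×(6.8 − 0.55) = 61.312 kPa.
Initial effective stress: σ'_0 = σ_v − u = 121.96 − 61.312 = 60.648 kPa.
Stress increase at mid-clay by the 2:1 spreading method:
Δσ ≈ qD²/(D+z)² = 264×6²/(6+6.8)² = 58.008 kPa
Final effective stress: σ'_f = σ'_0 + Δσ = 60.648 + 58.008 = 118.66 kPa.
Normally consolidated clay, so the full stress increment lies on the virgin compression line:
S_c = C_c·H/(1+e₀)·log₁₀(σ'_f/σ'_0) = 0.39×6.4/(1+0.63)×log₁₀(118.66/60.648)
    = 1.5313 × 0.29149 = 0.4464 m

S_c ≈ 446 mm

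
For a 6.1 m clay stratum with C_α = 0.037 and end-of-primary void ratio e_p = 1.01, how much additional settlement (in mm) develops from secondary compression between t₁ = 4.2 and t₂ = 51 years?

Secondary compression: S_s = C_α·H/(1+e_p)·log₁₀(t₂/t₁)
S_s = 0.037×6.1/(1+1.01)×log₁₀(51/4.2)
    = 0.1123 × 1.084 = 0.1218 m

S_s ≈ 122 mm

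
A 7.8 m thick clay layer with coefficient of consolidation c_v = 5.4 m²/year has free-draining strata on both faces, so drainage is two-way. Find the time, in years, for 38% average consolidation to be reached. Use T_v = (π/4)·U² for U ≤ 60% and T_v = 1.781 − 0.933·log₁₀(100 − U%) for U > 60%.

Drainage path length: H_d = H/2 = 3.9 m (double drainage).
U ≤ 60%: T_v = (π/4)·U² = (π/4)×0.38² = 0.11341.
t = T_v·H_d²/c_v = 0.11341×3.9²/5.4 = 0.3194 years.

t ≈ 0.319 years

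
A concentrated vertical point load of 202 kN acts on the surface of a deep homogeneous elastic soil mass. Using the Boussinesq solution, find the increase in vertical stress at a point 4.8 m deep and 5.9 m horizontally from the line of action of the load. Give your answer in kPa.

Δσ_z ≈ 0.419 kPa

Boussinesq vertical stress below a point load on an elastic half-space:
Δσ_z = 3P/(2πz²) · [1 + (r/z)²]^(−5/2)
r/z = 5.9/4.8 = 1.2292; [1+(r/z)²]^(−5/2) = 0.1001.
Δσ_z = 3×202/(2π×4.8²) × 0.1001 = 4.1861 × 0.1001 = 0.419 kPa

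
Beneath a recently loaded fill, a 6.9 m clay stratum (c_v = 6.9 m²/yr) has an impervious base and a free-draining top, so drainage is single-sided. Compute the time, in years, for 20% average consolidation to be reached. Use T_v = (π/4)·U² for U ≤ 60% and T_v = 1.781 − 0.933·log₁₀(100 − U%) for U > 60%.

t ≈ 0.217 years

Drainage path length: H_d = H = 6.9 m (single drainage).
U ≤ 60%: T_v = (π/4)·U² = (π/4)×0.2² = 0.031416.
t = T_v·H_d²/c_v = 0.031416×6.9²/6.9 = 0.2168 years.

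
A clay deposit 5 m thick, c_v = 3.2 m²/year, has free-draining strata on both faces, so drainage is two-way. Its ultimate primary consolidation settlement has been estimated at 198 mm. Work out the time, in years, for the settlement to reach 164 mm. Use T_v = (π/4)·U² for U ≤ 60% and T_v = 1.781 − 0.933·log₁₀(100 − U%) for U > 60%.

t ≈ 1.23 years

Drainage path length: H_d = H/2 = 2.5 m (double drainage).
U = S(t)/S_ult = 164/198 = 0.8283.
U > 60%: T_v = 1.781 − 0.933·log₁₀(100 − 82.828) = 0.62892.
t = T_v·H_d²/c_v = 0.62892×2.5²/3.2 = 1.228 years.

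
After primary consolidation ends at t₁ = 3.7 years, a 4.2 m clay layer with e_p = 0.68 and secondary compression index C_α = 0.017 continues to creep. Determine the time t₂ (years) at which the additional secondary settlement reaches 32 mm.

t₂ ≈ 20.9 years

S_s = C_α·H/(1+e_p)·log₁₀(t₂/t₁) ⇒ log₁₀(t₂/t₁) = S_s·(1+e_p)/(C_α·H).
log₁₀(t₂/t₁) = 0.032 × (1+0.68) / (0.017×4.2) = 0.7529
t₂ = t₁ × 10^0.7529 = 3.7 × 5.662 = 20.95 years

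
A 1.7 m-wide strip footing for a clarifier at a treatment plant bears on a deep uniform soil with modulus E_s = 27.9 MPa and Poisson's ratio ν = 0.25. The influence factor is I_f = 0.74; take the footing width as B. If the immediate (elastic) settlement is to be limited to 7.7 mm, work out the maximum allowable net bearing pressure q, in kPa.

E_s = 27.9 MPa = 27900 kPa.
S_e = q·B·(1−ν²)/E_s · I_f  ⇒  q = S_e·E_s / (B·(1−ν²)·I_f).
q = 0.0077 × 27900 / (1.7 × 0.9375 × 0.74) = 182.2 kPa

q ≈ 182 kPa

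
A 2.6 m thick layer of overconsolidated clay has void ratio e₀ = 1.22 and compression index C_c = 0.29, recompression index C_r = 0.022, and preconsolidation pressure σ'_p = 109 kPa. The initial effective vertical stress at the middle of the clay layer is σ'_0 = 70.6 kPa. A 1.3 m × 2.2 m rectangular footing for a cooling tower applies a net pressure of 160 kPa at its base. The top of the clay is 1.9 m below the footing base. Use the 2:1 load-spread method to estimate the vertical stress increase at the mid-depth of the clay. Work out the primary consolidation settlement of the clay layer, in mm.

S_c ≈ 2.65 mm

Mid-depth of clay below the footing base: z = 1.9 + 2.6/2 = 3.2 m.
Stress increase at mid-clay by the 2:1 spreading method:
Δσ = qBL/((B+z)(L+z)) = 160×1.3×2.2/((1.3+3.2)(2.2+3.2)) = 18.831 kPa
Final effective stress: σ'_f = 70.6 + 18.831 = 89.431 kPa.
σ'_f = 89.431 ≤ σ'_p = 109 kPa, so the clay remains overconsolidated and only the recompression index applies:
S_c = C_r·H/(1+e₀)·log₁₀(σ'_f/σ'_0) = 0.022×2.6/2.22×log₁₀(89.431/70.6)
    = 0.025766 × 0.10268 = 0.002646 m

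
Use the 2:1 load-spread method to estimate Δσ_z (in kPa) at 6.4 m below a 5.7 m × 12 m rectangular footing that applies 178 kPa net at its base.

By the 2:1 method the load spreads at 1 horizontal : 2 vertical, so at depth z the loaded area has grown by z in each plan dimension:
Δσ = qBL/((B+z)(L+z)) = 178×5.7×12/((5.7+6.4)(12+6.4)) = 54.686 kPa

Δσ_z ≈ 54.7 kPa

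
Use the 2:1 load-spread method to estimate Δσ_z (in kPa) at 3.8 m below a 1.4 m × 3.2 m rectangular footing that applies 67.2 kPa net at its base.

Δσ_z ≈ 8.27 kPa

By the 2:1 method the load spreads at 1 horizontal : 2 vertical, so at depth z the loaded area has grown by z in each plan dimension:
Δσ = qBL/((B+z)(L+z)) = 67.2×1.4×3.2/((1.4+3.8)(3.2+3.8)) = 8.2708 kPa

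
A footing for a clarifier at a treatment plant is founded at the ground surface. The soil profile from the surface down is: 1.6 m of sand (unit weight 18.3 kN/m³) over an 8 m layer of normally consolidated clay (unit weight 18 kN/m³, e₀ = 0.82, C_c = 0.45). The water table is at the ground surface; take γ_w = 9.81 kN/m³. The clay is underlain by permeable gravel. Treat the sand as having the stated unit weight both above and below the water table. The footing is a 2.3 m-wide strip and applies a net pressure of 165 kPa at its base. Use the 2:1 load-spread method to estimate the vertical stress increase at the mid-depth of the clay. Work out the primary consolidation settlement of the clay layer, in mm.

Mid-depth of clay below the ground surface: z = 1.6 + 8/2 = 5.6 m.
Total vertical stress at mid-clay: σ_v = 18.3×1.6 + 18×4 = 101.28 kPa.
Pore pressure: u = 9.81×(5.6 − 0) = 54.936 kPa.
Initial effective stress: σ'_0 = σ_v − u = 101.28 − 54.936 = 46.344 kPa.
Stress increase at mid-clay by the 2:1 spreading method:
Δσ = qB/(B+z) = 165×2.3/(2.3+5.6) = 48.038 kPa
Final effective stress: σ'_f = σ'_0 + Δσ = 46.344 + 48.038 = 94.382 kPa.
Normally consolidated clay, so the full stress increment lies on the virgin compression line:
S_c = C_c·H/(1+e₀)·log₁₀(σ'_f/σ'_0) = 0.45×8/(1+0.82)×log₁₀(94.382/46.344)
    = 1.978 × 0.3089 = 0.611 m

S_c ≈ 611 mm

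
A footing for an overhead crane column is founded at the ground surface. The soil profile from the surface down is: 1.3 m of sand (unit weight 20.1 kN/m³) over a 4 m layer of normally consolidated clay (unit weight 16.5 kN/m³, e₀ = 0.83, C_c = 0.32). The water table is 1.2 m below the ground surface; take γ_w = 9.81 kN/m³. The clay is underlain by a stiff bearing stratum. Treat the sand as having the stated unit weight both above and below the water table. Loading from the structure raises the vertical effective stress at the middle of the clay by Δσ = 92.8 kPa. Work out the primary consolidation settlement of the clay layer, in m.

S_c ≈ 0.373 m

Mid-depth of clay below the ground surface: z = 1.3 + 4/2 = 3.3 m.
Total vertical stress at mid-clay: σ_v = 20.1×1.3 + 16.5×2 = 59.13 kPa.
Pore pressure: u = 9.81×(3.3 − 1.2) = 20.601 kPa.
Initial effective stress: σ'_0 = σ_v − u = 59.13 − 20.601 = 38.529 kPa.
Final effective stress: σ'_f = σ'_0 + Δσ = 38.529 + 92.8 = 131.33 kPa.
Normally consolidated clay, so the full stress increment lies on the virgin compression line:
S_c = C_c·H/(1+e₀)·log₁₀(σ'_f/σ'_0) = 0.32×4/(1+0.83)×log₁₀(131.33/38.529)
    = 0.69945 × 0.53258 = 0.3725 m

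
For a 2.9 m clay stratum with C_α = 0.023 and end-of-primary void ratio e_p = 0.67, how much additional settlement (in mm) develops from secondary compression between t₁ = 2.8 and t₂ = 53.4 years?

Secondary compression: S_s = C_α·H/(1+e_p)·log₁₀(t₂/t₁)
S_s = 0.023×2.9/(1+0.67)×log₁₀(53.4/2.8)
    = 0.03994 × 1.28 = 0.05114 m

S_s ≈ 51.1 mm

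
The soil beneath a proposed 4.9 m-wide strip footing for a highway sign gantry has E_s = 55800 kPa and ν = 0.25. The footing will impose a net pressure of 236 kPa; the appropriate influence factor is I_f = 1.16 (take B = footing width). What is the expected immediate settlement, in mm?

S_e ≈ 22.5 mm

Immediate (elastic) settlement: S_e = q·B·(1−ν²)/E_s · I_f.
S_e = 236 × 4.9 × (1 − 0.25²) / 55800 × 1.16
    = 236 × 4.9 × 0.9375 / 55800 × 1.16
    = 0.02254 m = 22.54 mm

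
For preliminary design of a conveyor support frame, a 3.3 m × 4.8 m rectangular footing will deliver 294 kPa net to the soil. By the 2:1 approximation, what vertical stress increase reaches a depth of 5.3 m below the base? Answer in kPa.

By the 2:1 method the load spreads at 1 horizontal : 2 vertical, so at depth z the loaded area has grown by z in each plan dimension:
Δσ = qBL/((B+z)(L+z)) = 294×3.3×4.8/((3.3+5.3)(4.8+5.3)) = 53.615 kPa

Δσ_z ≈ 53.6 kPa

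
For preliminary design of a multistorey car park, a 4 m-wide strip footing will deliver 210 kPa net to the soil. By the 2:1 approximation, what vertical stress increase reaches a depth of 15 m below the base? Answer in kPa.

Δσ_z ≈ 44.2 kPa

By the 2:1 method the load spreads at 1 horizontal : 2 vertical, so at depth z the loaded area has grown by z in each plan dimension:
Δσ = qB/(B+z) = 210×4/(4+15) = 44.211 kPa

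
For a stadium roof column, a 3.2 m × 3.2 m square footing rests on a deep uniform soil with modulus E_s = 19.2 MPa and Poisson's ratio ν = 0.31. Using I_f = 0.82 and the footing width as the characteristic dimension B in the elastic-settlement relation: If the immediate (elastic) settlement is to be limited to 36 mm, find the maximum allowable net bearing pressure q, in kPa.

q ≈ 291 kPa

E_s = 19.2 MPa = 19200 kPa.
S_e = q·B·(1−ν²)/E_s · I_f  ⇒  q = S_e·E_s / (B·(1−ν²)·I_f).
q = 0.036 × 19200 / (3.2 × 0.9039 × 0.82) = 291.4 kPa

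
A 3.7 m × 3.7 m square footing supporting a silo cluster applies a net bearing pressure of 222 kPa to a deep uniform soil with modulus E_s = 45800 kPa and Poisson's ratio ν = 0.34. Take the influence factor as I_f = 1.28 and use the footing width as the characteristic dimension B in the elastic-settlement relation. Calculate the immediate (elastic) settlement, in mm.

S_e ≈ 20.3 mm

Immediate (elastic) settlement: S_e = q·B·(1−ν²)/E_s · I_f.
S_e = 222 × 3.7 × (1 − 0.34²) / 45800 × 1.28
    = 222 × 3.7 × 0.8844 / 45800 × 1.28
    = 0.0203 m = 20.3 mm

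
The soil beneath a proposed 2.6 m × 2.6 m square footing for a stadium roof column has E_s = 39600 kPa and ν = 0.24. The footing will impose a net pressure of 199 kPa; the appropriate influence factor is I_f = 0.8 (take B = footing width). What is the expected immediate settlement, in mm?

Immediate (elastic) settlement: S_e = q·B·(1−ν²)/E_s · I_f.
S_e = 199 × 2.6 × (1 − 0.24²) / 39600 × 0.8
    = 199 × 2.6 × 0.9424 / 39600 × 0.8
    = 0.00985 m = 9.85 mm

S_e ≈ 9.85 mm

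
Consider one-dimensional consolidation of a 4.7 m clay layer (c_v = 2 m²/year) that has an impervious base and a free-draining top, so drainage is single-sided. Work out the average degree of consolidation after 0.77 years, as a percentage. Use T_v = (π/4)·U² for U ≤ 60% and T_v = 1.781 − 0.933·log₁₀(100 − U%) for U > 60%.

Drainage path length: H_d = H = 4.7 m (single drainage).
T_v = c_v·t/H_d² = 2×0.77/4.7² = 0.069715.
T_v = 0.069715 corresponds to the U ≤ 60% branch:
U = √(4T_v/π) = 0.2979

U ≈ 29.8 %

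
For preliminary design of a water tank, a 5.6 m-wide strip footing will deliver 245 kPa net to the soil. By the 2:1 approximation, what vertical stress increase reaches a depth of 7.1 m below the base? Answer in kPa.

Δσ_z ≈ 108 kPa

By the 2:1 method the load spreads at 1 horizontal : 2 vertical, so at depth z the loaded area has grown by z in each plan dimension:
Δσ = qB/(B+z) = 245×5.6/(5.6+7.1) = 108.03 kPa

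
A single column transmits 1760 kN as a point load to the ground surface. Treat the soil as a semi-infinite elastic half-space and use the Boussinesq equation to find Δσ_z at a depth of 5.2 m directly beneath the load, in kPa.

Δσ_z ≈ 31.1 kPa

Boussinesq vertical stress below a point load on an elastic half-space:
Δσ_z = 3P/(2πz²) · [1 + (r/z)²]^(−5/2)
r/z = 0/5.2 = 0; [1+(r/z)²]^(−5/2) = 1.
Δσ_z = 3×1760/(2π×5.2²) × 1 = 31.078 × 1 = 31.08 kPa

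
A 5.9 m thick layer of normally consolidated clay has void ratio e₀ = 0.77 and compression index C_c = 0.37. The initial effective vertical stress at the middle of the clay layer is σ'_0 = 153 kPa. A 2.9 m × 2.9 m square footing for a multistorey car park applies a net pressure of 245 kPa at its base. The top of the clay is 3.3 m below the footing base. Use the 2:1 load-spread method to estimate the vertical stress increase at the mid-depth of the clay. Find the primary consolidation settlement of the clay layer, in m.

Mid-depth of clay below the footing base: z = 3.3 + 5.9/2 = 6.25 m.
Stress increase at mid-clay by the 2:1 spreading method:
Δσ = qBL/((B+z)(L+z)) = 245×2.9×2.9/((2.9+6.25)(2.9+6.25)) = 24.61 kPa
Final effective stress: σ'_f = σ'_0 + Δσ = 153 + 24.61 = 177.61 kPa.
Normally consolidated clay, so the full stress increment lies on the virgin compression line:
S_c = C_c·H/(1+e₀)·log₁₀(σ'_f/σ'_0) = 0.37×5.9/(1+0.77)×log₁₀(177.61/153)
    = 1.2333 × 0.064776 = 0.07989 m

S_c ≈ 0.0799 m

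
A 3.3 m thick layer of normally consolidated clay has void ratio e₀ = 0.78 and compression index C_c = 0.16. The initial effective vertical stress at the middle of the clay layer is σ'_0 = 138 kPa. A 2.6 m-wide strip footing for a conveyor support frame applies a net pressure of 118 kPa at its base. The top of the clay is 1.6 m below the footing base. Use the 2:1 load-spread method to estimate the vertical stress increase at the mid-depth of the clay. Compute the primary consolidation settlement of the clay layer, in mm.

S_c ≈ 41.5 mm

Mid-depth of clay below the footing base: z = 1.6 + 3.3/2 = 3.25 m.
Stress increase at mid-clay by the 2:1 spreading method:
Δσ = qB/(B+z) = 118×2.6/(2.6+3.25) = 52.444 kPa
Final effective stress: σ'_f = σ'_0 + Δσ = 138 + 52.444 = 190.44 kPa.
Normally consolidated clay, so the full stress increment lies on the virgin compression line:
S_c = C_c·H/(1+e₀)·log₁₀(σ'_f/σ'_0) = 0.16×3.3/(1+0.78)×log₁₀(190.44/138)
    = 0.29663 × 0.13988 = 0.04149 m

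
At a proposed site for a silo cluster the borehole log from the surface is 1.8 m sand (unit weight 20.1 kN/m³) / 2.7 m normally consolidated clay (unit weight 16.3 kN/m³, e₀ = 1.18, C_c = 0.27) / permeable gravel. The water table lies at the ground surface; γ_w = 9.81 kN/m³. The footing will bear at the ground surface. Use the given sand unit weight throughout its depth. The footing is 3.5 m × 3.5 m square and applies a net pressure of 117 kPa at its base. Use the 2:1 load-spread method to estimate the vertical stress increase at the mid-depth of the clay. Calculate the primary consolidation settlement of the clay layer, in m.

S_c ≈ 0.114 m

Mid-depth of clay below the ground surface: z = 1.8 + 2.7/2 = 3.15 m.
Total vertical stress at mid-clay: σ_v = 20.1×1.8 + 16.3×1.35 = 58.185 kPa.
Pore pressure: u = 9.81×(3.15 − 0) = 30.902 kPa.
Initial effective stress: σ'_0 = σ_v − u = 58.185 − 30.902 = 27.283 kPa.
Stress increase at mid-clay by the 2:1 spreading method:
Δσ = qBL/((B+z)(L+z)) = 117×3.5×3.5/((3.5+3.15)(3.5+3.15)) = 32.41 kPa
Final effective stress: σ'_f = σ'_0 + Δσ = 27.283 + 32.41 = 59.693 kPa.
Normally consolidated clay, so the full stress increment lies on the virgin compression line:
S_c = C_c·H/(1+e₀)·log₁₀(σ'_f/σ'_0) = 0.27×2.7/(1+1.18)×log₁₀(59.693/27.283)
    = 0.3344 × 0.34003 = 0.1137 m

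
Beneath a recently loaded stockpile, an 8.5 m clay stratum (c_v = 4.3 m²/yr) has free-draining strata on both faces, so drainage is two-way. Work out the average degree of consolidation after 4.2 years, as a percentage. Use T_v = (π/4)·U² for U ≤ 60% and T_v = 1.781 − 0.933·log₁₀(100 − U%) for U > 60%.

U ≈ 93.1 %

Drainage path length: H_d = H/2 = 4.25 m (double drainage).
T_v = c_v·t/H_d² = 4.3×4.2/4.25² = 0.99986.
T_v = 0.99986 corresponds to the U > 60% branch:
U = 1 − 10^((1.781 − T_v)/0.933)/100 = 0.9313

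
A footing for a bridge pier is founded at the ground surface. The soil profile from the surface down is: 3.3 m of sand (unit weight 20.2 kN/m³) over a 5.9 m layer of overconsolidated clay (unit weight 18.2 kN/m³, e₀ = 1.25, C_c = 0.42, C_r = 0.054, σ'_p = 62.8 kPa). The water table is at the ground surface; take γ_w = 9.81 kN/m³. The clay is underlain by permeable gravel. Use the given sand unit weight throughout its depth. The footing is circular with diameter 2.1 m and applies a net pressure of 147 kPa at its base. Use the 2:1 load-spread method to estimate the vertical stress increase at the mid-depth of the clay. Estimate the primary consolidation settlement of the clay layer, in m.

Mid-depth of clay below the ground surface: z = 3.3 + 5.9/2 = 6.25 m.
Total vertical stress at mid-clay: σ_v = 20.2×3.3 + 18.2×2.95 = 120.35 kPa.
Pore pressure: u = 9.81×(6.25 − 0) = 61.312 kPa.
Initial effective stress: σ'_0 = σ_v − u = 120.35 − 61.312 = 59.038 kPa.
Stress increase at mid-clay by the 2:1 spreading method:
Δσ ≈ qD²/(D+z)² = 147×2.1²/(2.1+6.25)² = 9.2979 kPa
Final effective stress: σ'_f = 59.038 + 9.2979 = 68.336 kPa.
σ'_f = 68.336 > σ'_p = 62.8 kPa, so the stress path crosses the preconsolidation pressure — recompression up to σ'_p, then virgin compression beyond:
S_c = H/(1+e₀)·[C_r·log₁₀(σ'_p/σ'_0) + C_c·log₁₀(σ'_f/σ'_p)]
    = 5.9/2.25 × [0.054×log₁₀(62.8/59.038) + 0.42×log₁₀(68.336/62.8)]
    = 2.6222 × [0.0014487 + 0.01541] = 0.04421 m

S_c ≈ 0.0442 m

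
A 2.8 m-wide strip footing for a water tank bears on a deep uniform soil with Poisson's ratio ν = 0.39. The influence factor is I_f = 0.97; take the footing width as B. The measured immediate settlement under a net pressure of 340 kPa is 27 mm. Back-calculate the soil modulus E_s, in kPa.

E_s ≈ 29000 kPa

S_e = q·B·(1−ν²)/E_s · I_f  ⇒  E_s = q·B·(1−ν²)·I_f / S_e.
E_s = 340 × 2.8 × 0.8479 × 0.97 / 0.027 = 29000 kPa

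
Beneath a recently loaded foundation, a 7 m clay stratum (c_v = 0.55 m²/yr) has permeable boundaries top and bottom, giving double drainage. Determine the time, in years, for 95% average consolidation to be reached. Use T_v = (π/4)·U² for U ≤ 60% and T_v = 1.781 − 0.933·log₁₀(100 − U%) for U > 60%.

Drainage path length: H_d = H/2 = 3.5 m (double drainage).
U > 60%: T_v = 1.781 − 0.933·log₁₀(100 − 95) = 1.1289.
t = T_v·H_d²/c_v = 1.1289×3.5²/0.55 = 25.14 years.

t ≈ 25.1 years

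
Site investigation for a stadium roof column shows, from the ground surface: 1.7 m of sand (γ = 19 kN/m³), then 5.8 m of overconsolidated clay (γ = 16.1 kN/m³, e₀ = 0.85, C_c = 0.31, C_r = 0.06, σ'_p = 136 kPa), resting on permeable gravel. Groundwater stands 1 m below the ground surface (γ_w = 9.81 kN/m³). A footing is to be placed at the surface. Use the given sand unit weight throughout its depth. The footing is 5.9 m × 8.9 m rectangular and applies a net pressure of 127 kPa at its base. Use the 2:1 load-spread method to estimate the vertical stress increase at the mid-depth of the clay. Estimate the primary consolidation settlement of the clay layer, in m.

Mid-depth of clay below the ground surface: z = 1.7 + 5.8/2 = 4.6 m.
Total vertical stress at mid-clay: σ_v = 19×1.7 + 16.1×2.9 = 78.99 kPa.
Pore pressure: u = 9.81×(4.6 − 1) = 35.316 kPa.
Initial effective stress: σ'_0 = σ_v − u = 78.99 − 35.316 = 43.674 kPa.
Stress increase at mid-clay by the 2:1 spreading method:
Δσ = qBL/((B+z)(L+z)) = 127×5.9×8.9/((5.9+4.6)(8.9+4.6)) = 47.046 kPa
Final effective stress: σ'_f = 43.674 + 47.046 = 90.72 kPa.
σ'_f = 90.72 ≤ σ'_p = 136 kPa, so the clay remains overconsolidated and only the recompression index applies:
S_c = C_r·H/(1+e₀)·log₁₀(σ'_f/σ'_0) = 0.06×5.8/1.85×log₁₀(90.72/43.674)
    = 0.18811 × 0.31748 = 0.05972 m

S_c ≈ 0.0597 m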